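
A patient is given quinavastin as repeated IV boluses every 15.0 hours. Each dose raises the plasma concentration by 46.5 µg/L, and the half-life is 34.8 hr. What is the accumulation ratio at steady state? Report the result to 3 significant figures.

k = ln 2 / 34.8 = 0.01992 hr⁻¹
Fraction remaining after one interval: e^(−kτ) = e^(−0.01992 × 15.0) = 0.7417
R = 1 / (1 − 0.7417) = 1 / 0.2583 ≈ 3.87

3.87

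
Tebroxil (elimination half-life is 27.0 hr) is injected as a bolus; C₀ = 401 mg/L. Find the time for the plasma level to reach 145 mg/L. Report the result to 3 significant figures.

39.6 hours

k = ln 2 / 27.0 = 0.02567 hr⁻¹
C(t) = C₀ e^(−kt)  ⇒  t = ln(C₀/C) / k
t = ln(401/145) / 0.02567 = 1.017 / 0.02567 ≈ 39.6 hours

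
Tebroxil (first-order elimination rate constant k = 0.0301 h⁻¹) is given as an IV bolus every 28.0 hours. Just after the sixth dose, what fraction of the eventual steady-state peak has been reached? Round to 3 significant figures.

0.994

f_n = 1 − e^(−nkτ) = 1 − e^(−6 × 0.03010 × 28.0) = 1 − e^(−5.057) = 1 − 0.006366 ≈ 0.994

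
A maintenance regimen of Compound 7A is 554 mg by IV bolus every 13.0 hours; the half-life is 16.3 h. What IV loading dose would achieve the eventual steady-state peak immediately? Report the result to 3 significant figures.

k = ln 2 / 16.3 = 0.04252 h⁻¹
Accumulation ratio R = 1 / (1 − e^(−kτ)) = 1 / (1 − e^(−0.04252×13.0)) = 1 / (1 − 0.5753) = 2.355
Loading dose = maintenance dose × R = 554 × 2.355 ≈ 1300 mg

1300 mg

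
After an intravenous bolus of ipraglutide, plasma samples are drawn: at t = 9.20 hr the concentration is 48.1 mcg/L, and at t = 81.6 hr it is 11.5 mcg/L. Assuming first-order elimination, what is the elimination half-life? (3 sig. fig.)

k = ln(C₁/C₂) / (t₂ − t₁) = ln(48.1/11.5) / (81.6 − 9.20)
  = 1.431 / 72.40 = 0.01976 hr⁻¹
t½ = ln 2 / k = ln 2 / 0.01976 ≈ 35.1 hours

35.1 hours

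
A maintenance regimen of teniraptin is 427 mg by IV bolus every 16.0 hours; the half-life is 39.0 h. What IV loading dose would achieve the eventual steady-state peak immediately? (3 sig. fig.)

k = ln 2 / 39.0 = 0.01777 h⁻¹
Accumulation ratio R = 1 / (1 − e^(−kτ)) = 1 / (1 − e^(−0.01777×16.0)) = 1 / (1 − 0.7525) = 4.040
Loading dose = maintenance dose × R = 427 × 4.040 ≈ 1730 mg

1730 mg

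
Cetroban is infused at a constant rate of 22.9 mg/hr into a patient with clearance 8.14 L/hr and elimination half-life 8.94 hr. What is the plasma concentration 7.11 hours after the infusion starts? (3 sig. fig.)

Css = rate / CL = 22.9 / 8.14 = 2.813 mg/L
k = ln 2 / 8.94 = 0.07753 hr⁻¹
C(t) = Css (1 − e^(−kt)) = 2.813 × (1 − e^(−0.5513)) = 2.813 × 0.4238 ≈ 1.19 mg/L

1.19 mg/L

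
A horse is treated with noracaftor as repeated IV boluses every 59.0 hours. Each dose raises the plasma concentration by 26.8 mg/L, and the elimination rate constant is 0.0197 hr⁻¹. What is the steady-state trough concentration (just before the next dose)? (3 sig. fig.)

Fraction remaining after one interval: e^(−kτ) = e^(−0.01970 × 59.0) = 0.3128
R = 1 / (1 − 0.3128) = 1.455
Css,max = 26.8 × 1.455 = 39.00 mg/L
Css,min = Css,max × e^(−kτ) = 39.00 × 0.3128 ≈ 12.2 mg/L

12.2 mg/L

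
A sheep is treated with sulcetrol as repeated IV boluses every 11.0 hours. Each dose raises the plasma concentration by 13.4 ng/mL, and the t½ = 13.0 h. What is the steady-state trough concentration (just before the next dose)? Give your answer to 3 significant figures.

k = ln 2 / 13.0 = 0.05332 h⁻¹
Fraction remaining after one interval: e^(−kτ) = e^(−0.05332 × 11.0) = 0.5563
R = 1 / (1 − 0.5563) = 2.254
Css,max = 13.4 × 2.254 = 30.20 ng/mL
Css,min = Css,max × e^(−kτ) = 30.20 × 0.5563 ≈ 16.8 ng/mL

16.8 ng/mL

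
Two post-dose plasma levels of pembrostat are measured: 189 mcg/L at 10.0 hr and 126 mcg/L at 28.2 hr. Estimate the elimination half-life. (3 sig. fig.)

31.1 hours

k = ln(C₁/C₂) / (t₂ − t₁) = ln(189/126) / (28.2 − 10.0)
  = 0.4055 / 18.20 = 0.02228 hr⁻¹
t½ = ln 2 / k = ln 2 / 0.02228 ≈ 31.1 hours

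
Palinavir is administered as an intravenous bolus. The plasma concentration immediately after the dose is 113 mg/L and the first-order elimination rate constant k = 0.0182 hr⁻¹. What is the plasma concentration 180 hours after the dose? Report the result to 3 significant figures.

4.27 mg/L

C(t) = C₀ e^(−kt) = 113 × e^(−0.01820 × 180) = 113 × e^(−3.276) = 113 × 0.03778 ≈ 4.27 mg/L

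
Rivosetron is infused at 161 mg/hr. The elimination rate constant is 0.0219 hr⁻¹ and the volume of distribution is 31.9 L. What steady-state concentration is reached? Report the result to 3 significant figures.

230 mg/L

CL = k · V = 0.0219 × 31.9 = 0.6986 L/hr
Css = rate / CL = 161 / 0.6986 ≈ 230 mg/L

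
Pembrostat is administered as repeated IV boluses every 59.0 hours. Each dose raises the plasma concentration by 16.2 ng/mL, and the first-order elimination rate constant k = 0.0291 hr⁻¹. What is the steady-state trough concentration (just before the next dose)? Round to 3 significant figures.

Fraction remaining after one interval: e^(−kτ) = e^(−0.02910 × 59.0) = 0.1796
R = 1 / (1 − 0.1796) = 1.219
Css,max = 16.2 × 1.219 = 19.75 ng/mL
Css,min = Css,max × e^(−kτ) = 19.75 × 0.1796 ≈ 3.55 ng/mL

3.55 ng/mL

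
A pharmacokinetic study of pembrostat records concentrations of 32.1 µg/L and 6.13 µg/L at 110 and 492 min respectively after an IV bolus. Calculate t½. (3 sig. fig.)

160 minutes

k = ln(C₁/C₂) / (t₂ − t₁) = ln(32.1/6.13) / (492 − 110)
  = 1.656 / 382.0 = 0.004334 min⁻¹
t½ = ln 2 / k = ln 2 / 0.004334 ≈ 160 minutes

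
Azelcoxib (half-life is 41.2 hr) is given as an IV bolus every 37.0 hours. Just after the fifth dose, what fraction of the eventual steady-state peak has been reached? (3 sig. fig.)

k = ln 2 / 41.2 = 0.01682 hr⁻¹
f_n = 1 − e^(−nkτ) = 1 − e^(−5 × 0.01682 × 37.0) = 1 − e^(−3.112) = 1 − 0.04449 ≈ 0.956

0.956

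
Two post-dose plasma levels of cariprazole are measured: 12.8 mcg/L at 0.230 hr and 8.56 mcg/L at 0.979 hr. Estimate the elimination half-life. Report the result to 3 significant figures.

1.29 hours

k = ln(C₁/C₂) / (t₂ − t₁) = ln(12.8/8.56) / (0.979 − 0.230)
  = 0.4023 / 0.7490 = 0.5372 hr⁻¹
t½ = ln 2 / k = ln 2 / 0.5372 ≈ 1.29 hours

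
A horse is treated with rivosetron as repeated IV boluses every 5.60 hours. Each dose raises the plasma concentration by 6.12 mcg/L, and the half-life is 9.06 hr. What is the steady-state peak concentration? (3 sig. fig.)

k = ln 2 / 9.06 = 0.07651 hr⁻¹
Fraction remaining after one interval: e^(−kτ) = e^(−0.07651 × 5.60) = 0.6515
R = 1 / (1 − 0.6515) = 2.870
Css,max = 6.12 × 2.870 ≈ 17.6 mcg/L

17.6 mcg/L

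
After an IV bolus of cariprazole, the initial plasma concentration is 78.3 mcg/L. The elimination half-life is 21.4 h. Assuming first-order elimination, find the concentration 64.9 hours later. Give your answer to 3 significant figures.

k = ln 2 / 21.4 = 0.03239 h⁻¹
64.9 h is 3.033 half-lives, so C = 78.3 × (1/2)^3.033 = 78.3 × 0.1222 ≈ 9.57 mcg/L

9.57 mcg/L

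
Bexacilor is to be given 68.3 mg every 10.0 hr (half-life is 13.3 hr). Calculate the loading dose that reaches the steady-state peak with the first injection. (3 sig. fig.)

k = ln 2 / 13.3 = 0.05212 hr⁻¹
Accumulation ratio R = 1 / (1 − e^(−kτ)) = 1 / (1 − e^(−0.05212×10.0)) = 1 / (1 − 0.5938) = 2.462
Loading dose = maintenance dose × R = 68.3 × 2.462 ≈ 168 mg

168 mg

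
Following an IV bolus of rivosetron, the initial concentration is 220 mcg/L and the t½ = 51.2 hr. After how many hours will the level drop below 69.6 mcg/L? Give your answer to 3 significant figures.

k = ln 2 / 51.2 = 0.01354 hr⁻¹
C(t) = C₀ e^(−kt)  ⇒  t = ln(C₀/C) / k
t = ln(220/69.6) / 0.01354 = 1.151 / 0.01354 ≈ 85.0 hours

85.0 hours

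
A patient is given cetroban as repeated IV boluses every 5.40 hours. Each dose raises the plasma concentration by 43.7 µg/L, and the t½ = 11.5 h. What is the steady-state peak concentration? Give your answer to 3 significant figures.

157 µg/L

k = ln 2 / 11.5 = 0.06027 h⁻¹
Fraction remaining after one interval: e^(−kτ) = e^(−0.06027 × 5.40) = 0.7222
R = 1 / (1 − 0.7222) = 3.599
Css,max = 43.7 × 3.599 ≈ 157 µg/L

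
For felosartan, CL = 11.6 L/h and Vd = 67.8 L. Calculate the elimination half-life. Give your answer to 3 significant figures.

4.05 hours

k = CL / V = 11.6 / 67.8 = 0.1711 h⁻¹
t½ = ln 2 / k = ln 2 / 0.1711 ≈ 4.05 hours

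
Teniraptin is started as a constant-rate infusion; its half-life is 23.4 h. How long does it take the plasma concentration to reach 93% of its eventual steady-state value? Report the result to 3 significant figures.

k = ln 2 / 23.4 = 0.02962 h⁻¹
f = 1 − e^(−kt)  ⇒  t = −ln(1 − f) / k
t = −ln(1 − 0.93) / 0.02962 = 2.659 / 0.02962 ≈ 89.8 hours

89.8 hours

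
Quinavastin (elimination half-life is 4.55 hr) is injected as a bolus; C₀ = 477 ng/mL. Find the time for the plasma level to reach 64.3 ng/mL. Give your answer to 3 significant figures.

k = ln 2 / 4.55 = 0.1523 hr⁻¹
C(t) = C₀ e^(−kt)  ⇒  t = ln(C₀/C) / k
t = ln(477/64.3) / 0.1523 = 2.004 / 0.1523 ≈ 13.2 hours

13.2 hours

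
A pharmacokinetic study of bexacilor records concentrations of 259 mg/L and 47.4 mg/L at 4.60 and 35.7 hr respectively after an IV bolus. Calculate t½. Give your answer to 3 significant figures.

k = ln(C₁/C₂) / (t₂ − t₁) = ln(259/47.4) / (35.7 − 4.60)
  = 1.698 / 31.10 = 0.05460 hr⁻¹
t½ = ln 2 / k = ln 2 / 0.05460 ≈ 12.7 hours

12.7 hours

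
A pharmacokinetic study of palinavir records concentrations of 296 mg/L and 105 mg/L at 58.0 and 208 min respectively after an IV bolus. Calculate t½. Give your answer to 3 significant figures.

k = ln(C₁/C₂) / (t₂ − t₁) = ln(296/105) / (208 − 58.0)
  = 1.036 / 150.0 = 0.006909 min⁻¹
t½ = ln 2 / k = ln 2 / 0.006909 ≈ 100 minutes

100 minutes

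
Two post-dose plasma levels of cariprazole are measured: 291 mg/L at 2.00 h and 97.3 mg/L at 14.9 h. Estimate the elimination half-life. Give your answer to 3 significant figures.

8.16 hours

k = ln(C₁/C₂) / (t₂ − t₁) = ln(291/97.3) / (14.9 − 2.00)
  = 1.096 / 12.90 = 0.08492 h⁻¹
t½ = ln 2 / k = ln 2 / 0.08492 ≈ 8.16 hours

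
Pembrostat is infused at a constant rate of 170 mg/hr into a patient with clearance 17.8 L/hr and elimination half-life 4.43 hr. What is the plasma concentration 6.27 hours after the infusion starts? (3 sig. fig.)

5.97 mg/L

Css = rate / CL = 170 / 17.8 = 9.551 mg/L
k = ln 2 / 4.43 = 0.1565 hr⁻¹
C(t) = Css (1 − e^(−kt)) = 9.551 × (1 − e^(−0.9810)) = 9.551 × 0.6251 ≈ 5.97 mg/L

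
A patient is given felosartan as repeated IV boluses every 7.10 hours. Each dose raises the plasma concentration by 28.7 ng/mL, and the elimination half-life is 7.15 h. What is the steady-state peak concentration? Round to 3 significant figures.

57.7 ng/mL

k = ln 2 / 7.15 = 0.09694 h⁻¹
Fraction remaining after one interval: e^(−kτ) = e^(−0.09694 × 7.10) = 0.5024
R = 1 / (1 − 0.5024) = 2.010
Css,max = 28.7 × 2.010 ≈ 57.7 ng/mL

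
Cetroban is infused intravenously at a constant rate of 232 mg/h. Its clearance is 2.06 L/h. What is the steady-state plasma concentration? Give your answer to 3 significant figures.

113 mg/L

Css = infusion rate / CL = 232 / 2.06 ≈ 113 mg/L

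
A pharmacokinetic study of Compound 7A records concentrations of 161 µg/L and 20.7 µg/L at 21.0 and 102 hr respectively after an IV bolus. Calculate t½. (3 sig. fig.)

27.4 hours

k = ln(C₁/C₂) / (t₂ − t₁) = ln(161/20.7) / (102 − 21.0)
  = 2.051 / 81.00 = 0.02532 hr⁻¹
t½ = ln 2 / k = ln 2 / 0.02532 ≈ 27.4 hours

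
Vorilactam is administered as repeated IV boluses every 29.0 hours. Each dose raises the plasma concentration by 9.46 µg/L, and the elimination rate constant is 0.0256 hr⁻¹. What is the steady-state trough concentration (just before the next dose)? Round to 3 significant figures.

Fraction remaining after one interval: e^(−kτ) = e^(−0.02560 × 29.0) = 0.4760
R = 1 / (1 − 0.4760) = 1.908
Css,max = 9.46 × 1.908 = 18.05 µg/L
Css,min = Css,max × e^(−kτ) = 18.05 × 0.4760 ≈ 8.59 µg/L

8.59 µg/L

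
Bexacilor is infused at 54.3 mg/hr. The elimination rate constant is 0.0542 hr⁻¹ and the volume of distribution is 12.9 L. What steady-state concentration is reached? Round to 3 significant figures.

CL = k · V = 0.0542 × 12.9 = 0.6992 L/hr
Css = rate / CL = 54.3 / 0.6992 ≈ 77.7 mg/L

77.7 mg/L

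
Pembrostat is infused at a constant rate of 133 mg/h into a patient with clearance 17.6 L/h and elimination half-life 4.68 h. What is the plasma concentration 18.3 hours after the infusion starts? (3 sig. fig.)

Css = rate / CL = 133 / 17.6 = 7.557 mg/L
k = ln 2 / 4.68 = 0.1481 h⁻¹
C(t) = Css (1 − e^(−kt)) = 7.557 × (1 − e^(−2.710)) = 7.557 × 0.9335 ≈ 7.05 mg/L

7.05 mg/L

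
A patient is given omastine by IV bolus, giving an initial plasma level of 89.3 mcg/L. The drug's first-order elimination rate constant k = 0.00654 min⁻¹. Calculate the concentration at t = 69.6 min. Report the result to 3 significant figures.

56.6 mcg/L

C(t) = C₀ e^(−kt) = 89.3 × e^(−0.006540 × 69.6) = 89.3 × e^(−0.4552) = 89.3 × 0.6343 ≈ 56.6 mcg/L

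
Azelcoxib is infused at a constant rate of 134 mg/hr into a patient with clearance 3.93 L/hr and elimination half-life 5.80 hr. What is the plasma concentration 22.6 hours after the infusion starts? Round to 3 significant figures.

Css = rate / CL = 134 / 3.93 = 34.10 mg/L
k = ln 2 / 5.80 = 0.1195 hr⁻¹
C(t) = Css (1 − e^(−kt)) = 34.10 × (1 − e^(−2.701)) = 34.10 × 0.9329 ≈ 31.8 mg/L

31.8 mg/L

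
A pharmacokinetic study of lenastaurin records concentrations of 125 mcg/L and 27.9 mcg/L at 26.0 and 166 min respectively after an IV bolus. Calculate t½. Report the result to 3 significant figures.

64.7 minutes

k = ln(C₁/C₂) / (t₂ − t₁) = ln(125/27.9) / (166 − 26.0)
  = 1.500 / 140.0 = 0.01071 min⁻¹
t½ = ln 2 / k = ln 2 / 0.01071 ≈ 64.7 minutes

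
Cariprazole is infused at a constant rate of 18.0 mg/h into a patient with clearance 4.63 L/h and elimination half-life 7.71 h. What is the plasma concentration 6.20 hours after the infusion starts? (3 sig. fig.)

1.66 µg/mL

Css = rate / CL = 18.0 / 4.63 = 3.888 µg/mL
k = ln 2 / 7.71 = 0.08990 h⁻¹
C(t) = Css (1 − e^(−kt)) = 3.888 × (1 − e^(−0.5574)) = 3.888 × 0.4273 ≈ 1.66 µg/mL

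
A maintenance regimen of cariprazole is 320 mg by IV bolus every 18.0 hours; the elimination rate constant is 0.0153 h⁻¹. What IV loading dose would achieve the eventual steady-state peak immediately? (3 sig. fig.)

1330 mg

Accumulation ratio R = 1 / (1 − e^(−kτ)) = 1 / (1 − e^(−0.01530×18.0)) = 1 / (1 − 0.7593) = 4.154
Loading dose = maintenance dose × R = 320 × 4.154 ≈ 1330 mg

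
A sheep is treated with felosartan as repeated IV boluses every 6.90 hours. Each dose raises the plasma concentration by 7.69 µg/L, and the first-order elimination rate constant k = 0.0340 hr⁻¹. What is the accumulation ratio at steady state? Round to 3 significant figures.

4.78

Fraction remaining after one interval: e^(−kτ) = e^(−0.03400 × 6.90) = 0.7909
R = 1 / (1 − 0.7909) = 1 / 0.2091 ≈ 4.78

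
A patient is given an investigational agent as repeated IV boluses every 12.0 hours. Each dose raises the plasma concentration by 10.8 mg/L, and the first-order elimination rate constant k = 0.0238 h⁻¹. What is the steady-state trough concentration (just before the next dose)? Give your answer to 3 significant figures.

Fraction remaining after one interval: e^(−kτ) = e^(−0.02380 × 12.0) = 0.7516
R = 1 / (1 − 0.7516) = 4.025
Css,max = 10.8 × 4.025 = 43.47 mg/L
Css,min = Css,max × e^(−kτ) = 43.47 × 0.7516 ≈ 32.7 mg/L

32.7 mg/L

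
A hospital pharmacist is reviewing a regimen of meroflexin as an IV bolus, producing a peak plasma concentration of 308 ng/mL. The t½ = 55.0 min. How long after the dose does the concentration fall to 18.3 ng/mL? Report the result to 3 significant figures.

k = ln 2 / 55.0 = 0.01260 min⁻¹
C(t) = C₀ e^(−kt)  ⇒  t = ln(C₀/C) / k
t = ln(308/18.3) / 0.01260 = 2.823 / 0.01260 ≈ 224 minutes

224 minutes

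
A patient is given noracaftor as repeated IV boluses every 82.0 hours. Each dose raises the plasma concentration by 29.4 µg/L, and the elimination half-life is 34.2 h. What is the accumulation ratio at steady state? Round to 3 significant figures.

k = ln 2 / 34.2 = 0.02027 h⁻¹
Fraction remaining after one interval: e^(−kτ) = e^(−0.02027 × 82.0) = 0.1898
R = 1 / (1 − 0.1898) = 1 / 0.8102 ≈ 1.23

1.23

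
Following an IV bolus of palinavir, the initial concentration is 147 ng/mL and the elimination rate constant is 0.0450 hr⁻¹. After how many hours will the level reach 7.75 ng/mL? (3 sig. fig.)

65.4 hours

C(t) = C₀ e^(−kt)  ⇒  t = ln(C₀/C) / k
t = ln(147/7.75) / 0.04500 = 2.943 / 0.04500 ≈ 65.4 hours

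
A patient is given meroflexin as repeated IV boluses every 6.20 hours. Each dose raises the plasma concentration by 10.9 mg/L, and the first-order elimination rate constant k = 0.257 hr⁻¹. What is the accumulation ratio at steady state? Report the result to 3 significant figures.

1.26

Fraction remaining after one interval: e^(−kτ) = e^(−0.2570 × 6.20) = 0.2032
R = 1 / (1 − 0.2032) = 1 / 0.7968 ≈ 1.26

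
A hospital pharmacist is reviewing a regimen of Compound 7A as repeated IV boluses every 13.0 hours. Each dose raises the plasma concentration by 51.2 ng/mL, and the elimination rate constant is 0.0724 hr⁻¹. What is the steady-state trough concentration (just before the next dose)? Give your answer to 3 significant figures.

Fraction remaining after one interval: e^(−kτ) = e^(−0.07240 × 13.0) = 0.3902
R = 1 / (1 − 0.3902) = 1.640
Css,max = 51.2 × 1.640 = 83.96 ng/mL
Css,min = Css,max × e^(−kτ) = 83.96 × 0.3902 ≈ 32.8 ng/mL

32.8 ng/mL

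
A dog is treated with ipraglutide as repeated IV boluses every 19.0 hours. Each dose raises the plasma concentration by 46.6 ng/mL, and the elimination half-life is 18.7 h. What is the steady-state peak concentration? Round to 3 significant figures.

k = ln 2 / 18.7 = 0.03707 h⁻¹
Fraction remaining after one interval: e^(−kτ) = e^(−0.03707 × 19.0) = 0.4945
R = 1 / (1 − 0.4945) = 1.978
Css,max = 46.6 × 1.978 ≈ 92.2 ng/mL

92.2 ng/mL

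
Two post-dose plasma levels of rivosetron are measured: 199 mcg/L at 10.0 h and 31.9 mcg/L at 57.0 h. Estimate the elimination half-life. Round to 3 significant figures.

17.8 hours

k = ln(C₁/C₂) / (t₂ − t₁) = ln(199/31.9) / (57.0 − 10.0)
  = 1.831 / 47.00 = 0.03895 h⁻¹
t½ = ln 2 / k = ln 2 / 0.03895 ≈ 17.8 hours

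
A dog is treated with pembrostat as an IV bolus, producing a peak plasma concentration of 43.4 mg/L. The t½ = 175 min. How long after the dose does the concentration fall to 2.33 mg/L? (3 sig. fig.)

738 minutes

k = ln 2 / 175 = 0.003961 min⁻¹
C(t) = C₀ e^(−kt)  ⇒  t = ln(C₀/C) / k
t = ln(43.4/2.33) / 0.003961 = 2.925 / 0.003961 ≈ 738 minutes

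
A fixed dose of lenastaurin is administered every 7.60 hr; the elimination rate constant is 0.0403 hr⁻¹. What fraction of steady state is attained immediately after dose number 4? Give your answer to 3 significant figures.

0.706

f_n = 1 − e^(−nkτ) = 1 − e^(−4 × 0.04030 × 7.60) = 1 − e^(−1.225) = 1 − 0.2937 ≈ 0.706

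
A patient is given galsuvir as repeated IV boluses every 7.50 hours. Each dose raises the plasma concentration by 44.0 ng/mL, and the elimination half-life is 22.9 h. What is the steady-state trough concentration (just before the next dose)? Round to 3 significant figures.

173 ng/mL

k = ln 2 / 22.9 = 0.03027 h⁻¹
Fraction remaining after one interval: e^(−kτ) = e^(−0.03027 × 7.50) = 0.7969
R = 1 / (1 − 0.7969) = 4.924
Css,max = 44.0 × 4.924 = 216.7 ng/mL
Css,min = Css,max × e^(−kτ) = 216.7 × 0.7969 ≈ 173 ng/mL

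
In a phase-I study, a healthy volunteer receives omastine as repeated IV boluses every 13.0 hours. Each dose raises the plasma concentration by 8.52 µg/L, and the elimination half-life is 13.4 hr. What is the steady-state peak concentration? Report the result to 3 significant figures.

k = ln 2 / 13.4 = 0.05173 hr⁻¹
Fraction remaining after one interval: e^(−kτ) = e^(−0.05173 × 13.0) = 0.5105
R = 1 / (1 − 0.5105) = 2.043
Css,max = 8.52 × 2.043 ≈ 17.4 µg/L

17.4 µg/L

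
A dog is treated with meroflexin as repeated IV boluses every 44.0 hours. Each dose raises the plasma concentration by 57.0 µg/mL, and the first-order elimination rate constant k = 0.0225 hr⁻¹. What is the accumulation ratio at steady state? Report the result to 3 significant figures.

Fraction remaining after one interval: e^(−kτ) = e^(−0.02250 × 44.0) = 0.3716
R = 1 / (1 − 0.3716) = 1 / 0.6284 ≈ 1.59

1.59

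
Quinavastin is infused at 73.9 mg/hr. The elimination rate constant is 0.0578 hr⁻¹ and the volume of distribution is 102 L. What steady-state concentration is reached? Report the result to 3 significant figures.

CL = k · V = 0.0578 × 102 = 5.896 L/hr
Css = rate / CL = 73.9 / 5.896 ≈ 12.5 µg/mL

12.5 µg/mL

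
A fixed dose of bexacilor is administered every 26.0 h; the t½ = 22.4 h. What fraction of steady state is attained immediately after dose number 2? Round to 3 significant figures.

k = ln 2 / 22.4 = 0.03094 h⁻¹
f_n = 1 − e^(−nkτ) = 1 − e^(−2 × 0.03094 × 26.0) = 1 − e^(−1.609) = 1 − 0.2001 ≈ 0.800

0.800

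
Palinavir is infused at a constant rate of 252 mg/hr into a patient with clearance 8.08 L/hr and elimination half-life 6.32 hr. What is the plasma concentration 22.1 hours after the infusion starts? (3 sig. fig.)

Css = rate / CL = 252 / 8.08 = 31.19 µg/mL
k = ln 2 / 6.32 = 0.1097 hr⁻¹
C(t) = Css (1 − e^(−kt)) = 31.19 × (1 − e^(−2.424)) = 31.19 × 0.9114 ≈ 28.4 µg/mL

28.4 µg/mL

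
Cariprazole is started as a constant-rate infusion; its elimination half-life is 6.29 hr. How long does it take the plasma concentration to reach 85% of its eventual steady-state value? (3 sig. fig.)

17.2 hours

k = ln 2 / 6.29 = 0.1102 hr⁻¹
f = 1 − e^(−kt)  ⇒  t = −ln(1 − f) / k
t = −ln(1 − 0.85) / 0.1102 = 1.897 / 0.1102 ≈ 17.2 hours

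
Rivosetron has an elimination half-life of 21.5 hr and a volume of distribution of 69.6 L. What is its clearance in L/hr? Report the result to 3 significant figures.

2.24 L/hr

k = ln 2 / t½ = ln 2 / 21.5 = 0.03224 hr⁻¹
CL = k · V = 0.03224 × 69.6 ≈ 2.24 L/hr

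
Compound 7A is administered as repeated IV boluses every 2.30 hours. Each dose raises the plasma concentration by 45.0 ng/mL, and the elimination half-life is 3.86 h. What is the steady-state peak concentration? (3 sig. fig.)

133 ng/mL

k = ln 2 / 3.86 = 0.1796 h⁻¹
Fraction remaining after one interval: e^(−kτ) = e^(−0.1796 × 2.30) = 0.6617
R = 1 / (1 − 0.6617) = 2.956
Css,max = 45.0 × 2.956 ≈ 133 ng/mL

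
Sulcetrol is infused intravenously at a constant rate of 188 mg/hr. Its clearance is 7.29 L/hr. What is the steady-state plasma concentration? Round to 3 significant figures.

25.8 µg/mL

Css = infusion rate / CL = 188 / 7.29 ≈ 25.8 µg/mL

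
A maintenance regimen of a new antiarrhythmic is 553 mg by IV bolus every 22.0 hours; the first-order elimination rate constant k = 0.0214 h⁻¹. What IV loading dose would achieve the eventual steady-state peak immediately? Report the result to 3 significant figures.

1470 mg

Accumulation ratio R = 1 / (1 − e^(−kτ)) = 1 / (1 − e^(−0.02140×22.0)) = 1 / (1 − 0.6245) = 2.663
Loading dose = maintenance dose × R = 553 × 2.663 ≈ 1470 mg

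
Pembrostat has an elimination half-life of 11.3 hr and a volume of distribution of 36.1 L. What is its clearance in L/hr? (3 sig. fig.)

2.21 L/hr

k = ln 2 / t½ = ln 2 / 11.3 = 0.06134 hr⁻¹
CL = k · V = 0.06134 × 36.1 ≈ 2.21 L/hr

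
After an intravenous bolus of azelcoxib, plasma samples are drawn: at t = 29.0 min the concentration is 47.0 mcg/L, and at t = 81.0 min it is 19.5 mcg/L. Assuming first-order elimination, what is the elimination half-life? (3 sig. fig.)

k = ln(C₁/C₂) / (t₂ − t₁) = ln(47.0/19.5) / (81.0 − 29.0)
  = 0.8797 / 52.00 = 0.01692 min⁻¹
t½ = ln 2 / k = ln 2 / 0.01692 ≈ 41.0 minutes

41.0 minutes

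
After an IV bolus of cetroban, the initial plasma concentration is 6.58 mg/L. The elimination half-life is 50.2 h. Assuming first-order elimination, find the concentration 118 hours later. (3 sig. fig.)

1.29 mg/L

k = ln 2 / 50.2 = 0.01381 h⁻¹
C(t) = C₀ e^(−kt) = 6.58 × e^(−0.01381 × 118) = 6.58 × e^(−1.629) = 6.58 × 0.1961 ≈ 1.29 mg/L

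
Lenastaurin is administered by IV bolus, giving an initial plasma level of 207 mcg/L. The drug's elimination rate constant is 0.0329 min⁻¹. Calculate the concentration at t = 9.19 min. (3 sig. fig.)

153 mcg/L

C(t) = C₀ e^(−kt) = 207 × e^(−0.03290 × 9.19) = 207 × e^(−0.3024) = 207 × 0.7391 ≈ 153 mcg/L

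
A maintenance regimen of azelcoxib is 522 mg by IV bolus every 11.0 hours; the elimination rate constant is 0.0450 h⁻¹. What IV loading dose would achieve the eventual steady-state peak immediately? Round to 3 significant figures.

Accumulation ratio R = 1 / (1 − e^(−kτ)) = 1 / (1 − e^(−0.04500×11.0)) = 1 / (1 − 0.6096) = 2.561
Loading dose = maintenance dose × R = 522 × 2.561 ≈ 1340 mg

1340 mg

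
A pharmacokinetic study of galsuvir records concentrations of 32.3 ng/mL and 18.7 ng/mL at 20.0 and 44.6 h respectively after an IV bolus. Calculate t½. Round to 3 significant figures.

k = ln(C₁/C₂) / (t₂ − t₁) = ln(32.3/18.7) / (44.6 − 20.0)
  = 0.5465 / 24.60 = 0.02222 h⁻¹
t½ = ln 2 / k = ln 2 / 0.02222 ≈ 31.2 hours

31.2 hours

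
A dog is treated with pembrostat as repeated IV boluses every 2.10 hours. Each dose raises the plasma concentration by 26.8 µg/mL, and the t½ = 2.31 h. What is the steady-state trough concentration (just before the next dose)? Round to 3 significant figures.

30.5 µg/mL

k = ln 2 / 2.31 = 0.3001 h⁻¹
Fraction remaining after one interval: e^(−kτ) = e^(−0.3001 × 2.10) = 0.5325
R = 1 / (1 − 0.5325) = 2.139
Css,max = 26.8 × 2.139 = 57.33 µg/mL
Css,min = Css,max × e^(−kτ) = 57.33 × 0.5325 ≈ 30.5 µg/mL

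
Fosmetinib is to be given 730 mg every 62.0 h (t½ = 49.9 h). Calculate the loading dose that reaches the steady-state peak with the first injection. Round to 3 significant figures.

k = ln 2 / 49.9 = 0.01389 h⁻¹
Accumulation ratio R = 1 / (1 − e^(−kτ)) = 1 / (1 − e^(−0.01389×62.0)) = 1 / (1 − 0.4226) = 1.732
Loading dose = maintenance dose × R = 730 × 1.732 ≈ 1260 mg

1260 mg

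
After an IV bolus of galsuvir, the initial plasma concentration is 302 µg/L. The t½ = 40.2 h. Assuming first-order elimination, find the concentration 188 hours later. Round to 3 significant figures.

11.8 µg/L

k = ln 2 / 40.2 = 0.01724 h⁻¹
188 h is 4.677 half-lives, so C = 302 × (1/2)^4.677 = 302 × 0.03910 ≈ 11.8 µg/L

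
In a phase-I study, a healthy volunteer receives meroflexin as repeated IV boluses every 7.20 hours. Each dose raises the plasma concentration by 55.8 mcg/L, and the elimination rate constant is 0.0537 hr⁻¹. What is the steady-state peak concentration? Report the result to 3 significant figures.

Fraction remaining after one interval: e^(−kτ) = e^(−0.05370 × 7.20) = 0.6793
R = 1 / (1 − 0.6793) = 3.119
Css,max = 55.8 × 3.119 ≈ 174 mcg/L

174 mcg/L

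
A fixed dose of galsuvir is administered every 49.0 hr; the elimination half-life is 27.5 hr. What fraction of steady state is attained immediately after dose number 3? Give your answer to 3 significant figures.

k = ln 2 / 27.5 = 0.02521 hr⁻¹
f_n = 1 − e^(−nkτ) = 1 − e^(−3 × 0.02521 × 49.0) = 1 − e^(−3.705) = 1 − 0.02460 ≈ 0.975

0.975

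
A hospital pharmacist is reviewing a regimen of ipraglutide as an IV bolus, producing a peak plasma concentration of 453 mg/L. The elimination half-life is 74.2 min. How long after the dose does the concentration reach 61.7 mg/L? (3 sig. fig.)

213 minutes

k = ln 2 / 74.2 = 0.009342 min⁻¹
C(t) = C₀ e^(−kt)  ⇒  t = ln(C₀/C) / k
t = ln(453/61.7) / 0.009342 = 1.994 / 0.009342 ≈ 213 minutes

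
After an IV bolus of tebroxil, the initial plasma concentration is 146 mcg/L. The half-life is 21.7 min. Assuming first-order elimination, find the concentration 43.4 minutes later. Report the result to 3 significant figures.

k = ln 2 / 21.7 = 0.03194 min⁻¹
43.4 min is 2.000 half-lives, so C = 146 × (1/2)^2.000 = 146 × 0.2500 ≈ 36.5 mcg/L

36.5 mcg/L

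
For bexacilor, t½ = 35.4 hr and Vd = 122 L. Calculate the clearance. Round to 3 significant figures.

2.39 L/hr

k = ln 2 / t½ = ln 2 / 35.4 = 0.01958 hr⁻¹
CL = k · V = 0.01958 × 122 ≈ 2.39 L/hr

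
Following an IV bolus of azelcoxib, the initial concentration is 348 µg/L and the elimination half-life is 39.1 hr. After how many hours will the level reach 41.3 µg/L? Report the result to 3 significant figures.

k = ln 2 / 39.1 = 0.01773 hr⁻¹
C(t) = C₀ e^(−kt)  ⇒  t = ln(C₀/C) / k
t = ln(348/41.3) / 0.01773 = 2.131 / 0.01773 ≈ 120 hours

120 hours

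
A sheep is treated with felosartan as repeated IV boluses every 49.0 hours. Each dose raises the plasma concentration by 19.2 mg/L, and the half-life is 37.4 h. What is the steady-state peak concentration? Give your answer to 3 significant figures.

k = ln 2 / 37.4 = 0.01853 h⁻¹
Fraction remaining after one interval: e^(−kτ) = e^(−0.01853 × 49.0) = 0.4033
R = 1 / (1 − 0.4033) = 1.676
Css,max = 19.2 × 1.676 ≈ 32.2 mg/L

32.2 mg/L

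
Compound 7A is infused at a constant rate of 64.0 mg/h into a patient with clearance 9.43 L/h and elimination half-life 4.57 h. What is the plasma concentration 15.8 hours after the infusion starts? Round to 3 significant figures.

6.17 mg/L

Css = rate / CL = 64.0 / 9.43 = 6.787 mg/L
k = ln 2 / 4.57 = 0.1517 h⁻¹
C(t) = Css (1 − e^(−kt)) = 6.787 × (1 − e^(−2.396)) = 6.787 × 0.9090 ≈ 6.17 mg/L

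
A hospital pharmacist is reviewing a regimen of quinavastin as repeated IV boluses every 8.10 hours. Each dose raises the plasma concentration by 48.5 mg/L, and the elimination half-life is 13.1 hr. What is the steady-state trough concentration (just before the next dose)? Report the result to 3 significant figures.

k = ln 2 / 13.1 = 0.05291 hr⁻¹
Fraction remaining after one interval: e^(−kτ) = e^(−0.05291 × 8.10) = 0.6514
R = 1 / (1 − 0.6514) = 2.869
Css,max = 48.5 × 2.869 = 139.1 mg/L
Css,min = Css,max × e^(−kτ) = 139.1 × 0.6514 ≈ 90.6 mg/L

90.6 mg/L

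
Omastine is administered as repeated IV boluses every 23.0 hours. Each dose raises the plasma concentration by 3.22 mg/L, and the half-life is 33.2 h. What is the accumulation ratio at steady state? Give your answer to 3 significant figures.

2.62

k = ln 2 / 33.2 = 0.02088 h⁻¹
Fraction remaining after one interval: e^(−kτ) = e^(−0.02088 × 23.0) = 0.6187
R = 1 / (1 − 0.6187) = 1 / 0.3813 ≈ 2.62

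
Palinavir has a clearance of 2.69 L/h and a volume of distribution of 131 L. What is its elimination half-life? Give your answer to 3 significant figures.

33.8 hours

k = CL / V = 2.69 / 131 = 0.02053 h⁻¹
t½ = ln 2 / k = ln 2 / 0.02053 ≈ 33.8 hours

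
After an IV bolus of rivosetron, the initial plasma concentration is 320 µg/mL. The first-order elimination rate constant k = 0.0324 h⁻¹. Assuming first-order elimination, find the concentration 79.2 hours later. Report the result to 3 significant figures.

C(t) = C₀ e^(−kt) = 320 × e^(−0.03240 × 79.2) = 320 × e^(−2.566) = 320 × 0.07684 ≈ 24.6 µg/mL

24.6 µg/mL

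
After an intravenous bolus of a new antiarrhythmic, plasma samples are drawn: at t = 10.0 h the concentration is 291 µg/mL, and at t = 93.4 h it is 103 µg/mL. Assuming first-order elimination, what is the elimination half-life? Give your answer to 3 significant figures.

55.7 hours

k = ln(C₁/C₂) / (t₂ − t₁) = ln(291/103) / (93.4 − 10.0)
  = 1.039 / 83.40 = 0.01245 h⁻¹
t½ = ln 2 / k = ln 2 / 0.01245 ≈ 55.7 hours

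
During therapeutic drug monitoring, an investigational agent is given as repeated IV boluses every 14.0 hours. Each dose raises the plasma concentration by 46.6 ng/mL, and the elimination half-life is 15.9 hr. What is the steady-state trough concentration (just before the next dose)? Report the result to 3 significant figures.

k = ln 2 / 15.9 = 0.04359 hr⁻¹
Fraction remaining after one interval: e^(−kτ) = e^(−0.04359 × 14.0) = 0.5432
R = 1 / (1 − 0.5432) = 2.189
Css,max = 46.6 × 2.189 = 102.0 ng/mL
Css,min = Css,max × e^(−kτ) = 102.0 × 0.5432 ≈ 55.4 ng/mL

55.4 ng/mL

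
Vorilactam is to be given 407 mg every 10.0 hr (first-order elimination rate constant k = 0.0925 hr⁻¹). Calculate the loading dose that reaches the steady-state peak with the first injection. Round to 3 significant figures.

674 mg

Accumulation ratio R = 1 / (1 − e^(−kτ)) = 1 / (1 − e^(−0.09250×10.0)) = 1 / (1 − 0.3965) = 1.657
Loading dose = maintenance dose × R = 407 × 1.657 ≈ 674 mg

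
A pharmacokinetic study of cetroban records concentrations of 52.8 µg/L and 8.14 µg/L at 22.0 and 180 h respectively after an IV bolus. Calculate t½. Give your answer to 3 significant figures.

58.6 hours

k = ln(C₁/C₂) / (t₂ − t₁) = ln(52.8/8.14) / (180 − 22.0)
  = 1.870 / 158.0 = 0.01183 h⁻¹
t½ = ln 2 / k = ln 2 / 0.01183 ≈ 58.6 hours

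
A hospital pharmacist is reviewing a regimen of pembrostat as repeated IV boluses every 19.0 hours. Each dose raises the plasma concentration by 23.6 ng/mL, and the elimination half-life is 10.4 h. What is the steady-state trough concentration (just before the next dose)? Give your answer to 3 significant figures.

9.26 ng/mL

k = ln 2 / 10.4 = 0.06665 h⁻¹
Fraction remaining after one interval: e^(−kτ) = e^(−0.06665 × 19.0) = 0.2819
R = 1 / (1 − 0.2819) = 1.392
Css,max = 23.6 × 1.392 = 32.86 ng/mL
Css,min = Css,max × e^(−kτ) = 32.86 × 0.2819 ≈ 9.26 ng/mL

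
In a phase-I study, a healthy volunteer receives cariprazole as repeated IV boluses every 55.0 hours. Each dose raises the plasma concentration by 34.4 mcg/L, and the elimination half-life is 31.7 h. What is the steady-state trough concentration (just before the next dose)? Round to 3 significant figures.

14.8 mcg/L

k = ln 2 / 31.7 = 0.02187 h⁻¹
Fraction remaining after one interval: e^(−kτ) = e^(−0.02187 × 55.0) = 0.3004
R = 1 / (1 − 0.3004) = 1.429
Css,max = 34.4 × 1.429 = 49.17 mcg/L
Css,min = Css,max × e^(−kτ) = 49.17 × 0.3004 ≈ 14.8 mcg/L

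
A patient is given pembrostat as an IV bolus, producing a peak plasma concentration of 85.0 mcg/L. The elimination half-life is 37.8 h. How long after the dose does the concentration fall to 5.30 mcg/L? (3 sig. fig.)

151 hours

k = ln 2 / 37.8 = 0.01834 h⁻¹
C(t) = C₀ e^(−kt)  ⇒  t = ln(C₀/C) / k
t = ln(85.0/5.30) / 0.01834 = 2.775 / 0.01834 ≈ 151 hours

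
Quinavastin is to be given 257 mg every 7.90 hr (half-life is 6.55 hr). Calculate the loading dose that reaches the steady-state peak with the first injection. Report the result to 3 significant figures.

k = ln 2 / 6.55 = 0.1058 hr⁻¹
Accumulation ratio R = 1 / (1 − e^(−kτ)) = 1 / (1 − e^(−0.1058×7.90)) = 1 / (1 − 0.4334) = 1.765
Loading dose = maintenance dose × R = 257 × 1.765 ≈ 454 mg

454 mg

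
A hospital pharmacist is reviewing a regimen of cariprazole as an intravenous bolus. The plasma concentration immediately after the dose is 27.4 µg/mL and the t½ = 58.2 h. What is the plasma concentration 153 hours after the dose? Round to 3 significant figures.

4.43 µg/mL

k = ln 2 / 58.2 = 0.01191 h⁻¹
153 h is 2.629 half-lives, so C = 27.4 × (1/2)^2.629 = 27.4 × 0.1617 ≈ 4.43 µg/mL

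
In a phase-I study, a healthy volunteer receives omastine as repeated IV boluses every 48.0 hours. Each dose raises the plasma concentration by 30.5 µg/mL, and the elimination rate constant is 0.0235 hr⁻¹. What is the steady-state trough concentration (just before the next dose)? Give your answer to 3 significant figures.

Fraction remaining after one interval: e^(−kτ) = e^(−0.02350 × 48.0) = 0.3237
R = 1 / (1 − 0.3237) = 1.479
Css,max = 30.5 × 1.479 = 45.10 µg/mL
Css,min = Css,max × e^(−kτ) = 45.10 × 0.3237 ≈ 14.6 µg/mL

14.6 µg/mL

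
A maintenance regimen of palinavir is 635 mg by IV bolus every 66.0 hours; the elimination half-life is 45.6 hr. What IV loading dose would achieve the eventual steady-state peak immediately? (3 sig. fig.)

k = ln 2 / 45.6 = 0.01520 hr⁻¹
Accumulation ratio R = 1 / (1 − e^(−kτ)) = 1 / (1 − e^(−0.01520×66.0)) = 1 / (1 − 0.3667) = 1.579
Loading dose = maintenance dose × R = 635 × 1.579 ≈ 1000 mg

1000 mg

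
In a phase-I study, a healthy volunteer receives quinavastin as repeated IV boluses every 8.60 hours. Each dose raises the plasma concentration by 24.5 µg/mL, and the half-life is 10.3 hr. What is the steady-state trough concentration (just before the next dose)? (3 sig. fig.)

k = ln 2 / 10.3 = 0.06730 hr⁻¹
Fraction remaining after one interval: e^(−kτ) = e^(−0.06730 × 8.60) = 0.5606
R = 1 / (1 − 0.5606) = 2.276
Css,max = 24.5 × 2.276 = 55.76 µg/mL
Css,min = Css,max × e^(−kτ) = 55.76 × 0.5606 ≈ 31.3 µg/mL

31.3 µg/mL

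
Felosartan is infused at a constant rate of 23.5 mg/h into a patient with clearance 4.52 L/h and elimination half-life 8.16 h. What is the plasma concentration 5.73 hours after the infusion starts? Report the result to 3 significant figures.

2.00 mg/L

Css = rate / CL = 23.5 / 4.52 = 5.199 mg/L
k = ln 2 / 8.16 = 0.08494 h⁻¹
C(t) = Css (1 − e^(−kt)) = 5.199 × (1 − e^(−0.4867)) = 5.199 × 0.3854 ≈ 2.00 mg/L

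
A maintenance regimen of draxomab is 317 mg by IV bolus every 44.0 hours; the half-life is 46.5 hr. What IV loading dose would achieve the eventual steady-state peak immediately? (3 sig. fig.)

659 mg

k = ln 2 / 46.5 = 0.01491 hr⁻¹
Accumulation ratio R = 1 / (1 − e^(−kτ)) = 1 / (1 − e^(−0.01491×44.0)) = 1 / (1 − 0.5190) = 2.079
Loading dose = maintenance dose × R = 317 × 2.079 ≈ 659 mg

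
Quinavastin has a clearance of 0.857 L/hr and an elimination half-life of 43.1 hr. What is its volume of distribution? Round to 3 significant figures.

k = ln 2 / t½ = ln 2 / 43.1 = 0.01608 hr⁻¹
V = CL / k = 0.857 / 0.01608 ≈ 53.3 L

53.3 L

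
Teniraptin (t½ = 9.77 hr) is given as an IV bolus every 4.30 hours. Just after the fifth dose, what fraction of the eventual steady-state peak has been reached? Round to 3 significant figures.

0.782

k = ln 2 / 9.77 = 0.07095 hr⁻¹
f_n = 1 − e^(−nkτ) = 1 − e^(−5 × 0.07095 × 4.30) = 1 − e^(−1.525) = 1 − 0.2175 ≈ 0.782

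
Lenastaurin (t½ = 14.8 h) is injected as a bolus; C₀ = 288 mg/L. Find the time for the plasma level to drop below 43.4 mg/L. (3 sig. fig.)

k = ln 2 / 14.8 = 0.04683 h⁻¹
C(t) = C₀ e^(−kt)  ⇒  t = ln(C₀/C) / k
t = ln(288/43.4) / 0.04683 = 1.893 / 0.04683 ≈ 40.4 hours

40.4 hours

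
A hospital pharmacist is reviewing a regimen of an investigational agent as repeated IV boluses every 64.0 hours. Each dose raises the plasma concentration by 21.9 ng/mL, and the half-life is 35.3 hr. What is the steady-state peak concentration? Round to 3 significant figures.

k = ln 2 / 35.3 = 0.01964 hr⁻¹
Fraction remaining after one interval: e^(−kτ) = e^(−0.01964 × 64.0) = 0.2846
R = 1 / (1 − 0.2846) = 1.398
Css,max = 21.9 × 1.398 ≈ 30.6 ng/mL

30.6 ng/mL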